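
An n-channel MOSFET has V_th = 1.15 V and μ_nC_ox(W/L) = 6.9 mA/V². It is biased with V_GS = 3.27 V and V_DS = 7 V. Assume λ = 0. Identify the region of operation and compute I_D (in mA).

Saturation; I_D = 15.5 mA

V_ov = V_GS − V_th = 3.27 − 1.15 = 2.12 V.
Since V_DS = 7 V ≥ V_ov = 2.12 V, the device is in saturation.
I_D = ½ k_n V_ov² = 0.5 × 6.9 × 2.12² = 15.5 mA.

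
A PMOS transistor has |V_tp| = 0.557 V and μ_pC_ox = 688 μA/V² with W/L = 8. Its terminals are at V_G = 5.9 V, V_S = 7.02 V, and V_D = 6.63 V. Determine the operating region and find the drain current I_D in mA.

V_SG = V_S − V_G = 7.02 − 5.9 = 1.12 V; V_SD = V_S − V_D = 7.02 − 6.63 = 0.39 V.
k_p = μ_pC_ox · (W/L) = 5.504 mA/V².
V_ov = V_SG − |V_tp| = 1.12 − 0.557 = 0.563 V.
Since V_SD = 0.39 V < V_ov = 0.563 V, the device is in the triode region.
I_D = k_p [V_ov · V_SD − ½ V_SD²] = 5.504 × [0.563 × 0.39 − 0.5 × 0.39²] = 0.79 mA.

Triode; I_D = 0.790 mA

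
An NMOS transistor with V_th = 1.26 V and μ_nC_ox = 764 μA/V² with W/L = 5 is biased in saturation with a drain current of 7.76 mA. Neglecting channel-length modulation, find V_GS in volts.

k_n = μ_nC_ox · (W/L) = 3.82 mA/V².
In saturation I_D = ½ k_n (V_GS − V_th)², so V_GS − V_th = √(2 I_D / k_n) = √(2 × 7.76 / 3.82) = 2.02 V.
V_GS = 1.26 + 2.02 = 3.28 V.

V_GS = 3.28 V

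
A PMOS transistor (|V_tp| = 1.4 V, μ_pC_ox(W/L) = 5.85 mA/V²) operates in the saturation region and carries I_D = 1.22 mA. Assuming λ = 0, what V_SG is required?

In saturation I_D = ½ k_p (V_SG − |V_tp|)², so V_SG − |V_tp| = √(2 I_D / k_p) = √(2 × 1.22 / 5.85) = 0.646 V.
V_SG = 1.4 + 0.646 = 2.05 V.

V_SG = 2.05 V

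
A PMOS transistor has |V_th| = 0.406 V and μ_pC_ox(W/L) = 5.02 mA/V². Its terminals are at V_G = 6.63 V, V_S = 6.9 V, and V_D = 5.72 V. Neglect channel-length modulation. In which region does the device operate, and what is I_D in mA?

V_SG = V_S − V_G = 6.9 − 6.63 = 0.27 V; V_SD = V_S − V_D = 6.9 − 5.72 = 1.18 V.
V_SG = 0.27 V < |V_th| = 0.406 V, so the transistor is in cutoff.

Cutoff; I_D = 0 mA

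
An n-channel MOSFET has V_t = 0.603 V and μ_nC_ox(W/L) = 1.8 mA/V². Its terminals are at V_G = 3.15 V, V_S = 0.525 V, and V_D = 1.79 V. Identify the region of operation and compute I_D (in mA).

V_GS = V_G − V_S = 3.15 − 0.525 = 2.62 V; V_DS = V_D − V_S = 1.79 − 0.525 = 1.27 V.
V_ov = V_GS − V_t = 2.62 − 0.603 = 2.02 V.
Since V_DS = 1.27 V < V_ov = 2.02 V, the device is in the triode region.
I_D = k_n [V_ov · V_DS − ½ V_DS²] = 1.8 × [2.02 × 1.27 − 0.5 × 1.27²] = 3.16 mA.

Triode; I_D = 3.16 mA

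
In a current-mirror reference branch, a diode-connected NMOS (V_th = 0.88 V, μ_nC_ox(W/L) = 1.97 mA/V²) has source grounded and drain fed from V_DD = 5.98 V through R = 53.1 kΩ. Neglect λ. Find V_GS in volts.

With gate tied to drain, V_GS = V_DS ≥ V_GS − V_th, so the device is in saturation.
KCL at the drain: ½ k_n (V_GS − V_th)² = (V_DD − V_GS)/R.
Let x = V_GS − 0.88. Then 52.3 x² + x − 5.1 = 0, giving x = 0.303 V (positive root), so V_GS = 1.18 V.
I_D = (V_DD − V_GS)/R = (5.98 − 1.18) / 53.1 = 0.0903 mA.

V_GS = 1.18 V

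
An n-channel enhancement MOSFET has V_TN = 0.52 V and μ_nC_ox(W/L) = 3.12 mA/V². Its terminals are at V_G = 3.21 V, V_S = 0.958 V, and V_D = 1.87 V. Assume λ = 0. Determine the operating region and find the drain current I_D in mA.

V_GS = V_G − V_S = 3.21 − 0.958 = 2.25 V; V_DS = V_D − V_S = 1.87 − 0.958 = 0.912 V.
V_ov = V_GS − V_TN = 2.25 − 0.52 = 1.73 V.
Since V_DS = 0.912 V < V_ov = 1.73 V, the device is in the triode region.
I_D = k_n [V_ov · V_DS − ½ V_DS²] = 3.12 × [1.73 × 0.912 − 0.5 × 0.912²] = 3.63 mA.

Triode; I_D = 3.63 mA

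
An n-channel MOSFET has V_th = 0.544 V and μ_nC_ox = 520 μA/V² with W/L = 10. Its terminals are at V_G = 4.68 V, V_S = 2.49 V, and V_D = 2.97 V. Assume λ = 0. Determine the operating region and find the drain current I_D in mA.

Triode; I_D = 3.51 mA

V_GS = V_G − V_S = 4.68 − 2.49 = 2.19 V; V_DS = V_D − V_S = 2.97 − 2.49 = 0.48 V.
k_n = μ_nC_ox · (W/L) = 5.2 mA/V².
V_ov = V_GS − V_th = 2.19 − 0.544 = 1.65 V.
Since V_DS = 0.48 V < V_ov = 1.65 V, the device is in the triode region.
I_D = k_n [V_ov · V_DS − ½ V_DS²] = 5.2 × [1.65 × 0.48 − 0.5 × 0.48²] = 3.51 mA.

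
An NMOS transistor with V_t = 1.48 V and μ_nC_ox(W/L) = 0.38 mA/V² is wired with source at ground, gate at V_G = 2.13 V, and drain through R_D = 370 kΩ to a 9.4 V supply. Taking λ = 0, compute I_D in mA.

V_GS = V_G = 2.13 V, so V_ov = 2.13 − 1.48 = 0.65 V.
Assume saturation: I_D = ½ k_n V_ov² = 0.5 × 0.38 × 0.65² = 0.0803 mA, giving V_DS = V_DD − I_D R_D = 9.4 − 0.0803 × 370 = -20.3 V.
But -20.3 V < V_ov = 0.65 V, so the device is actually in triode.
In triode I_D = k_n[V_ov V_DS − ½ V_DS²] and I_D = (V_DD − V_DS)/R_D. Equating: 70.3 V_DS² − 92.39 V_DS + 9.4 = 0, giving V_DS = 0.111 V (the root below V_ov).
I_D = (9.4 − 0.111) / 370 = 0.0251 mA.

I_D = 0.0251 mA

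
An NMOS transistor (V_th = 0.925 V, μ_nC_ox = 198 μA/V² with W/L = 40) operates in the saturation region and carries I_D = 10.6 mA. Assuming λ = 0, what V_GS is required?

V_GS = 2.56 V

k_n = μ_nC_ox · (W/L) = 7.92 mA/V².
In saturation I_D = ½ k_n (V_GS − V_th)², so V_GS − V_th = √(2 I_D / k_n) = √(2 × 10.6 / 7.92) = 1.64 V.
V_GS = 0.925 + 1.64 = 2.56 V.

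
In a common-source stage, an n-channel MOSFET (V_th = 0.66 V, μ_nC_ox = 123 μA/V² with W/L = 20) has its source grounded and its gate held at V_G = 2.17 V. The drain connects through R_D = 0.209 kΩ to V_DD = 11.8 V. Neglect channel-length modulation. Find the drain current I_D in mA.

V_GS = V_G = 2.17 V, so V_ov = 2.17 − 0.66 = 1.51 V.
k_n = μ_nC_ox · (W/L) = 2.46 mA/V².
Assume saturation: I_D = ½ k_n V_ov² = 0.5 × 2.46 × 1.51² = 2.8 mA, giving V_DS = V_DD − I_D R_D = 11.8 − 2.8 × 0.209 = 11.2 V.
V_DS = 11.2 V ≥ V_ov = 1.51 V, confirming saturation.

I_D = 2.80 mA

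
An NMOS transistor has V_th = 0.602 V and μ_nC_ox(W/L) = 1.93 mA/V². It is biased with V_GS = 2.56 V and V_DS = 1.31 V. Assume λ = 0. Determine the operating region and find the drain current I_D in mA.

Triode; I_D = 3.29 mA

V_ov = V_GS − V_th = 2.56 − 0.602 = 1.96 V.
Since V_DS = 1.31 V < V_ov = 1.96 V, the device is in the triode region.
I_D = k_n [V_ov · V_DS − ½ V_DS²] = 1.93 × [1.96 × 1.31 − 0.5 × 1.31²] = 3.29 mA.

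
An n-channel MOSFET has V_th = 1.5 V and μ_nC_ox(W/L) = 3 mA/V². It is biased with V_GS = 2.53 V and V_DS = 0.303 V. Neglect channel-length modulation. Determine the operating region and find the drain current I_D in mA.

Triode; I_D = 0.799 mA

V_ov = V_GS − V_th = 2.53 − 1.5 = 1.03 V.
Since V_DS = 0.303 V < V_ov = 1.03 V, the device is in the triode region.
I_D = k_n [V_ov · V_DS − ½ V_DS²] = 3 × [1.03 × 0.303 − 0.5 × 0.303²] = 0.799 mA.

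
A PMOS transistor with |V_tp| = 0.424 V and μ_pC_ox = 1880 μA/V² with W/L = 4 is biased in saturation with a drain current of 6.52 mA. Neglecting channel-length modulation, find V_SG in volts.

V_SG = 1.74 V

k_p = μ_pC_ox · (W/L) = 7.52 mA/V².
In saturation I_D = ½ k_p (V_SG − |V_tp|)², so V_SG − |V_tp| = √(2 I_D / k_p) = √(2 × 6.52 / 7.52) = 1.32 V.
V_SG = 0.424 + 1.32 = 1.74 V.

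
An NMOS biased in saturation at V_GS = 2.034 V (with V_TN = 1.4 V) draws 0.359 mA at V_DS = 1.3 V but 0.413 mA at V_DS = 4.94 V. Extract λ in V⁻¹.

λ = 0.0437 V⁻¹

With V_GS fixed, I_D ∝ (1 + λ V_DS) in saturation, so I_D2/I_D1 = (1 + λ V_DS2)/(1 + λ V_DS1).
0.413/0.359 = 1.15 = (1 + 4.94 λ)/(1 + 1.3 λ).
Solving: λ (I_D1 V_DS2 − I_D2 V_DS1) = I_D2 − I_D1, so λ = (0.413 − 0.359) / (0.359 × 4.94 − 0.413 × 1.3) = 0.054 / 1.24 = 0.0437 V⁻¹.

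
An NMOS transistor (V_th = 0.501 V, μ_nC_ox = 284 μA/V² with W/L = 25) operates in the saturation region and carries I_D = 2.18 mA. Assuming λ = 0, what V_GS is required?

V_GS = 1.28 V

k_n = μ_nC_ox · (W/L) = 7.1 mA/V².
In saturation I_D = ½ k_n (V_GS − V_th)², so V_GS − V_th = √(2 I_D / k_n) = √(2 × 2.18 / 7.1) = 0.784 V.
V_GS = 0.501 + 0.784 = 1.28 V.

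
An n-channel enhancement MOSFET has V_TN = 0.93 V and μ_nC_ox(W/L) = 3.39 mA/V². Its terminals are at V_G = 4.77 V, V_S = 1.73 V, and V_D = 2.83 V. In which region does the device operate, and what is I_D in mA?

V_GS = V_G − V_S = 4.77 − 1.73 = 3.04 V; V_DS = V_D − V_S = 2.83 − 1.73 = 1.1 V.
V_ov = V_GS − V_TN = 3.04 − 0.93 = 2.11 V.
Since V_DS = 1.1 V < V_ov = 2.11 V, the device is in the triode region.
I_D = k_n [V_ov · V_DS − ½ V_DS²] = 3.39 × [2.11 × 1.1 − 0.5 × 1.1²] = 5.82 mA.

Triode; I_D = 5.82 mA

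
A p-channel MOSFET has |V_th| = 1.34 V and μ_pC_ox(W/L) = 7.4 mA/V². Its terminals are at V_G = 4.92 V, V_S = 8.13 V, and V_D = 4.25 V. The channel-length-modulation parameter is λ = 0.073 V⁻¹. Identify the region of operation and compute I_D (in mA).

Saturation; I_D = 16.6 mA

V_SG = V_S − V_G = 8.13 − 4.92 = 3.21 V; V_SD = V_S − V_D = 8.13 − 4.25 = 3.88 V.
V_ov = V_SG − |V_th| = 3.21 − 1.34 = 1.87 V.
Since V_SD = 3.88 V ≥ V_ov = 1.87 V, the device is in saturation.
I_D = ½ k_p V_ov² (1 + λ V_SD) = 0.5 × 7.4 × 1.87² × (1 + 0.073 × 3.88) = 16.6 mA.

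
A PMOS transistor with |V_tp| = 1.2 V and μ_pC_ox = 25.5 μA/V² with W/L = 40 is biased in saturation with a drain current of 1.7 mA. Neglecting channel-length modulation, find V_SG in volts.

k_p = μ_pC_ox · (W/L) = 1.02 mA/V².
In saturation I_D = ½ k_p (V_SG − |V_tp|)², so V_SG − |V_tp| = √(2 I_D / k_p) = √(2 × 1.7 / 1.02) = 1.83 V.
V_SG = 1.2 + 1.83 = 3.03 V.

V_SG = 3.03 V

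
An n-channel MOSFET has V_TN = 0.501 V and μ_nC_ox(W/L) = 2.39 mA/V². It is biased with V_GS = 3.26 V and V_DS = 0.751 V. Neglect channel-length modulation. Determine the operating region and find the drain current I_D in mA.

Triode; I_D = 4.28 mA

V_ov = V_GS − V_TN = 3.26 − 0.501 = 2.76 V.
Since V_DS = 0.751 V < V_ov = 2.76 V, the device is in the triode region.
I_D = k_n [V_ov · V_DS − ½ V_DS²] = 2.39 × [2.76 × 0.751 − 0.5 × 0.751²] = 4.28 mA.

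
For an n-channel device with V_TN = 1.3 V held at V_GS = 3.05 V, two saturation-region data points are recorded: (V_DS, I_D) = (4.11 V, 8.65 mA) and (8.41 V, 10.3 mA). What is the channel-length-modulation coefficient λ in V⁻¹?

With V_GS fixed, I_D ∝ (1 + λ V_DS) in saturation, so I_D2/I_D1 = (1 + λ V_DS2)/(1 + λ V_DS1).
10.3/8.65 = 1.191 = (1 + 8.41 λ)/(1 + 4.11 λ).
Solving: λ (I_D1 V_DS2 − I_D2 V_DS1) = I_D2 − I_D1, so λ = (10.3 − 8.65) / (8.65 × 8.41 − 10.3 × 4.11) = 1.65 / 30.4 = 0.0543 V⁻¹.

λ = 0.0543 V⁻¹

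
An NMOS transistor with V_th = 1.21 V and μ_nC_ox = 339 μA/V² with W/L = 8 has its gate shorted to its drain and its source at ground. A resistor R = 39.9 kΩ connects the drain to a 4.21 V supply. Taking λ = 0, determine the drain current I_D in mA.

I_D = 0.0695 mA

With gate tied to drain, V_GS = V_DS ≥ V_GS − V_th, so the device is in saturation.
k_n = μ_nC_ox · (W/L) = 2.712 mA/V².
KCL at the drain: ½ k_n (V_GS − V_th)² = (V_DD − V_GS)/R.
Let x = V_GS − 1.21. Then 54.1 x² + x − 3 = 0, giving x = 0.226 V (positive root), so V_GS = 1.44 V.
I_D = (V_DD − V_GS)/R = (4.21 − 1.44) / 39.9 = 0.0695 mA.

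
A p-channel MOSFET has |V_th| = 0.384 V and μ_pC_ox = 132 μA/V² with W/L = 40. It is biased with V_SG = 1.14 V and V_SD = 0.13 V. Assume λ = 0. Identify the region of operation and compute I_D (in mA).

Triode; I_D = 0.474 mA

k_p = μ_pC_ox · (W/L) = 5.28 mA/V².
V_ov = V_SG − |V_th| = 1.14 − 0.384 = 0.756 V.
Since V_SD = 0.13 V < V_ov = 0.756 V, the device is in the triode region.
I_D = k_p [V_ov · V_SD − ½ V_SD²] = 5.28 × [0.756 × 0.13 − 0.5 × 0.13²] = 0.474 mA.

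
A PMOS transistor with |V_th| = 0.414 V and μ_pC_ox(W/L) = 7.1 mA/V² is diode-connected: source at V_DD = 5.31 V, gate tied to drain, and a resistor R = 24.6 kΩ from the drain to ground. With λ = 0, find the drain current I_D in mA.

I_D = 0.190 mA

With gate tied to drain, V_SG = V_SD ≥ V_SG − |V_th|, so the device is in saturation.
KCL at the drain: ½ k_p (V_SG − |V_th|)² = (V_DD − V_SG)/R.
Let x = V_SG − 0.414. Then 87.3 x² + x − 4.896 = 0, giving x = 0.231 V (positive root), so V_SG = 0.645 V.
I_D = (V_DD − V_SG)/R = (5.31 − 0.645) / 24.6 = 0.19 mA.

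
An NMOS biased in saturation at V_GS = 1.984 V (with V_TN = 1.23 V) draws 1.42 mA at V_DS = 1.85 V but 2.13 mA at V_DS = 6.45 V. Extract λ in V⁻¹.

λ = 0.136 V⁻¹

With V_GS fixed, I_D ∝ (1 + λ V_DS) in saturation, so I_D2/I_D1 = (1 + λ V_DS2)/(1 + λ V_DS1).
2.13/1.42 = 1.5 = (1 + 6.45 λ)/(1 + 1.85 λ).
Solving: λ (I_D1 V_DS2 − I_D2 V_DS1) = I_D2 − I_D1, so λ = (2.13 − 1.42) / (1.42 × 6.45 − 2.13 × 1.85) = 0.71 / 5.22 = 0.136 V⁻¹.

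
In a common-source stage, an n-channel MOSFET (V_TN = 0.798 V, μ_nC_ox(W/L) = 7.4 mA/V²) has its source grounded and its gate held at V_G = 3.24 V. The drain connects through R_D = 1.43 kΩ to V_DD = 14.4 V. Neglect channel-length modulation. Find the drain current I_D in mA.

I_D = 9.64 mA

V_GS = V_G = 3.24 V, so V_ov = 3.24 − 0.798 = 2.44 V.
Assume saturation: I_D = ½ k_n V_ov² = 0.5 × 7.4 × 2.44² = 22.1 mA, giving V_DS = V_DD − I_D R_D = 14.4 − 22.1 × 1.43 = -17.2 V.
But -17.2 V < V_ov = 2.44 V, so the device is actually in triode.
In triode I_D = k_n[V_ov V_DS − ½ V_DS²] and I_D = (V_DD − V_DS)/R_D. Equating: 5.29 V_DS² − 26.84 V_DS + 14.4 = 0, giving V_DS = 0.61 V (the root below V_ov).
I_D = (14.4 − 0.61) / 1.43 = 9.64 mA.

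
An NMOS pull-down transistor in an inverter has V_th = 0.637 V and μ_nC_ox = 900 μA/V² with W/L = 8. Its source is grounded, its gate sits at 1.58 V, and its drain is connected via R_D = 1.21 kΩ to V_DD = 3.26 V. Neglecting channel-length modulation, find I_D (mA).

I_D = 2.32 mA

V_GS = V_G = 1.58 V, so V_ov = 1.58 − 0.637 = 0.943 V.
k_n = μ_nC_ox · (W/L) = 7.2 mA/V².
Assume saturation: I_D = ½ k_n V_ov² = 0.5 × 7.2 × 0.943² = 3.2 mA, giving V_DS = V_DD − I_D R_D = 3.26 − 3.2 × 1.21 = -0.614 V.
But -0.614 V < V_ov = 0.943 V, so the device is actually in triode.
In triode I_D = k_n[V_ov V_DS − ½ V_DS²] and I_D = (V_DD − V_DS)/R_D. Equating: 4.36 V_DS² − 9.215 V_DS + 3.26 = 0, giving V_DS = 0.449 V (the root below V_ov).
I_D = (3.26 − 0.449) / 1.21 = 2.32 mA.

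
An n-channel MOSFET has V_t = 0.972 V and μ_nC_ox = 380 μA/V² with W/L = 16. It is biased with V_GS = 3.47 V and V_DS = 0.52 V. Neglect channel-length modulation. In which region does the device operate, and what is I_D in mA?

Triode; I_D = 7.08 mA

k_n = μ_nC_ox · (W/L) = 6.08 mA/V².
V_ov = V_GS − V_t = 3.47 − 0.972 = 2.5 V.
Since V_DS = 0.52 V < V_ov = 2.5 V, the device is in the triode region.
I_D = k_n [V_ov · V_DS − ½ V_DS²] = 6.08 × [2.5 × 0.52 − 0.5 × 0.52²] = 7.08 mA.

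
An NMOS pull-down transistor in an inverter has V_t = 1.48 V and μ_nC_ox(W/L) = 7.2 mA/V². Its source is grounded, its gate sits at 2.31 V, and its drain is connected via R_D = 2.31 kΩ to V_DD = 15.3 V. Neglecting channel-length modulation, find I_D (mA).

I_D = 2.48 mA

V_GS = V_G = 2.31 V, so V_ov = 2.31 − 1.48 = 0.83 V.
Assume saturation: I_D = ½ k_n V_ov² = 0.5 × 7.2 × 0.83² = 2.48 mA, giving V_DS = V_DD − I_D R_D = 15.3 − 2.48 × 2.31 = 9.57 V.
V_DS = 9.57 V ≥ V_ov = 0.83 V, confirming saturation.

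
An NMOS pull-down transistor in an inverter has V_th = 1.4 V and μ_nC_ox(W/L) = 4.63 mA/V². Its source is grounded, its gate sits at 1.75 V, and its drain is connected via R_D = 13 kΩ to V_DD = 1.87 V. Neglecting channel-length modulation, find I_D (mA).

I_D = 0.136 mA

V_GS = V_G = 1.75 V, so V_ov = 1.75 − 1.4 = 0.35 V.
Assume saturation: I_D = ½ k_n V_ov² = 0.5 × 4.63 × 0.35² = 0.284 mA, giving V_DS = V_DD − I_D R_D = 1.87 − 0.284 × 13 = -1.82 V.
But -1.82 V < V_ov = 0.35 V, so the device is actually in triode.
In triode I_D = k_n[V_ov V_DS − ½ V_DS²] and I_D = (V_DD − V_DS)/R_D. Equating: 30.1 V_DS² − 22.07 V_DS + 1.87 = 0, giving V_DS = 0.0978 V (the root below V_ov).
I_D = (1.87 − 0.0978) / 13 = 0.136 mA.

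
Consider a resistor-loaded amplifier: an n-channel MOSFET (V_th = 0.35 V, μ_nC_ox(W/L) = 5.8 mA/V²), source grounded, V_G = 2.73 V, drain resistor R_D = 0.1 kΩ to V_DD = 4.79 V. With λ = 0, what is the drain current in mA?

I_D = 16.4 mA

V_GS = V_G = 2.73 V, so V_ov = 2.73 − 0.35 = 2.38 V.
Assume saturation: I_D = ½ k_n V_ov² = 0.5 × 5.8 × 2.38² = 16.4 mA, giving V_DS = V_DD − I_D R_D = 4.79 − 16.4 × 0.1 = 3.15 V.
V_DS = 3.15 V ≥ V_ov = 2.38 V, confirming saturation.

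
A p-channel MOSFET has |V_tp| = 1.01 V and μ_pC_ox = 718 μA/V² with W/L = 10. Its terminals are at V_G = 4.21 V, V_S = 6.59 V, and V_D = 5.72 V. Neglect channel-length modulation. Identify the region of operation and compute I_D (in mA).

V_SG = V_S − V_G = 6.59 − 4.21 = 2.38 V; V_SD = V_S − V_D = 6.59 − 5.72 = 0.87 V.
k_p = μ_pC_ox · (W/L) = 7.18 mA/V².
V_ov = V_SG − |V_tp| = 2.38 − 1.01 = 1.37 V.
Since V_SD = 0.87 V < V_ov = 1.37 V, the device is in the triode region.
I_D = k_p [V_ov · V_SD − ½ V_SD²] = 7.18 × [1.37 × 0.87 − 0.5 × 0.87²] = 5.84 mA.

Triode; I_D = 5.84 mA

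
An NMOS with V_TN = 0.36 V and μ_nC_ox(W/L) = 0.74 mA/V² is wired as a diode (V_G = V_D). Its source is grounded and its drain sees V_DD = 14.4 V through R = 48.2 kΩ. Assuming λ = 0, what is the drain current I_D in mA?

I_D = 0.273 mA

With gate tied to drain, V_GS = V_DS ≥ V_GS − V_TN, so the device is in saturation.
KCL at the drain: ½ k_n (V_GS − V_TN)² = (V_DD − V_GS)/R.
Let x = V_GS − 0.36. Then 17.8 x² + x − 14.04 = 0, giving x = 0.86 V (positive root), so V_GS = 1.22 V.
I_D = (V_DD − V_GS)/R = (14.4 − 1.22) / 48.2 = 0.273 mA.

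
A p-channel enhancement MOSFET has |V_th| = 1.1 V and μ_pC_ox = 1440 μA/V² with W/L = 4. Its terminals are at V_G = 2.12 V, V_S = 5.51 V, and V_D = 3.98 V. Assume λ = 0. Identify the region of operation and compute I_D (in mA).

V_SG = V_S − V_G = 5.51 − 2.12 = 3.39 V; V_SD = V_S − V_D = 5.51 − 3.98 = 1.53 V.
k_p = μ_pC_ox · (W/L) = 5.76 mA/V².
V_ov = V_SG − |V_th| = 3.39 − 1.1 = 2.29 V.
Since V_SD = 1.53 V < V_ov = 2.29 V, the device is in the triode region.
I_D = k_p [V_ov · V_SD − ½ V_SD²] = 5.76 × [2.29 × 1.53 − 0.5 × 1.53²] = 13.4 mA.

Triode; I_D = 13.4 mA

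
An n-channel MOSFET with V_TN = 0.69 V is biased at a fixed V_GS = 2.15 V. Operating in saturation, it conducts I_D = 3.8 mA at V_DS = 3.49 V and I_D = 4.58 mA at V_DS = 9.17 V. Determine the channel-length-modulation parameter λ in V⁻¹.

With V_GS fixed, I_D ∝ (1 + λ V_DS) in saturation, so I_D2/I_D1 = (1 + λ V_DS2)/(1 + λ V_DS1).
4.58/3.8 = 1.205 = (1 + 9.17 λ)/(1 + 3.49 λ).
Solving: λ (I_D1 V_DS2 − I_D2 V_DS1) = I_D2 − I_D1, so λ = (4.58 − 3.8) / (3.8 × 9.17 − 4.58 × 3.49) = 0.78 / 18.9 = 0.0414 V⁻¹.

λ = 0.0414 V⁻¹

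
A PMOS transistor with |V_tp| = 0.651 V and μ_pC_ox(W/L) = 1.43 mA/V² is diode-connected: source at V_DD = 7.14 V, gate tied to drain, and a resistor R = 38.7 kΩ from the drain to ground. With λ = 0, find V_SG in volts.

With gate tied to drain, V_SG = V_SD ≥ V_SG − |V_tp|, so the device is in saturation.
KCL at the drain: ½ k_p (V_SG − |V_tp|)² = (V_DD − V_SG)/R.
Let x = V_SG − 0.651. Then 27.7 x² + x − 6.489 = 0, giving x = 0.467 V (positive root), so V_SG = 1.12 V.
I_D = (V_DD − V_SG)/R = (7.14 − 1.12) / 38.7 = 0.156 mA.

V_SG = 1.12 V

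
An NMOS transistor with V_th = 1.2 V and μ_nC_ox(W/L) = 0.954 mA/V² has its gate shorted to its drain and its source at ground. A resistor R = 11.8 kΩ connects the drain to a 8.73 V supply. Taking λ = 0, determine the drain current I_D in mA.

I_D = 0.547 mA

With gate tied to drain, V_GS = V_DS ≥ V_GS − V_th, so the device is in saturation.
KCL at the drain: ½ k_n (V_GS − V_th)² = (V_DD − V_GS)/R.
Let x = V_GS − 1.2. Then 5.63 x² + x − 7.53 = 0, giving x = 1.07 V (positive root), so V_GS = 2.27 V.
I_D = (V_DD − V_GS)/R = (8.73 − 2.27) / 11.8 = 0.547 mA.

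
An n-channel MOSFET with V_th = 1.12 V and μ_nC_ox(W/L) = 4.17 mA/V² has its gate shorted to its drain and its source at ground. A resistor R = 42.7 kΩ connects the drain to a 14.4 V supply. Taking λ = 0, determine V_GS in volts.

With gate tied to drain, V_GS = V_DS ≥ V_GS − V_th, so the device is in saturation.
KCL at the drain: ½ k_n (V_GS − V_th)² = (V_DD − V_GS)/R.
Let x = V_GS − 1.12. Then 89 x² + x − 13.28 = 0, giving x = 0.381 V (positive root), so V_GS = 1.5 V.
I_D = (V_DD − V_GS)/R = (14.4 − 1.5) / 42.7 = 0.302 mA.

V_GS = 1.50 V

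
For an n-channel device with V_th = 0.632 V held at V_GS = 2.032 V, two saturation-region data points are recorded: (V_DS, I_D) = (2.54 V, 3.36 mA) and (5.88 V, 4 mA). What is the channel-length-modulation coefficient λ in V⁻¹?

λ = 0.0667 V⁻¹

With V_GS fixed, I_D ∝ (1 + λ V_DS) in saturation, so I_D2/I_D1 = (1 + λ V_DS2)/(1 + λ V_DS1).
4/3.36 = 1.19 = (1 + 5.88 λ)/(1 + 2.54 λ).
Solving: λ (I_D1 V_DS2 − I_D2 V_DS1) = I_D2 − I_D1, so λ = (4 − 3.36) / (3.36 × 5.88 − 4 × 2.54) = 0.64 / 9.6 = 0.0667 V⁻¹.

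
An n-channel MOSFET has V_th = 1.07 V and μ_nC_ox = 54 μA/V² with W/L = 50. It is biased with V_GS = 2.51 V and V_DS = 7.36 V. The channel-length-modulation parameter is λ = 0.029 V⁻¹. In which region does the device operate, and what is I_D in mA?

Saturation; I_D = 3.40 mA

k_n = μ_nC_ox · (W/L) = 2.7 mA/V².
V_ov = V_GS − V_th = 2.51 − 1.07 = 1.44 V.
Since V_DS = 7.36 V ≥ V_ov = 1.44 V, the device is in saturation.
I_D = ½ k_n V_ov² (1 + λ V_DS) = 0.5 × 2.7 × 1.44² × (1 + 0.029 × 7.36) = 3.4 mA.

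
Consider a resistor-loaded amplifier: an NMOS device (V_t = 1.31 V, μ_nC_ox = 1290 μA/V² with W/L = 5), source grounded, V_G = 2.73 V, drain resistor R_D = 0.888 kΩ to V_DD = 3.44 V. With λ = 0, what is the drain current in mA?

V_GS = V_G = 2.73 V, so V_ov = 2.73 − 1.31 = 1.42 V.
k_n = μ_nC_ox · (W/L) = 6.45 mA/V².
Assume saturation: I_D = ½ k_n V_ov² = 0.5 × 6.45 × 1.42² = 6.5 mA, giving V_DS = V_DD − I_D R_D = 3.44 − 6.5 × 0.888 = -2.33 V.
But -2.33 V < V_ov = 1.42 V, so the device is actually in triode.
In triode I_D = k_n[V_ov V_DS − ½ V_DS²] and I_D = (V_DD − V_DS)/R_D. Equating: 2.86 V_DS² − 9.133 V_DS + 3.44 = 0, giving V_DS = 0.436 V (the root below V_ov).
I_D = (3.44 − 0.436) / 0.888 = 3.38 mA.

I_D = 3.38 mA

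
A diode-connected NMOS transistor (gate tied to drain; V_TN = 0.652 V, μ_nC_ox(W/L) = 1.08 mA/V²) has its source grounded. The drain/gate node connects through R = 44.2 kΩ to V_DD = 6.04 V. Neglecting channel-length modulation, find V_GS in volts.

With gate tied to drain, V_GS = V_DS ≥ V_GS − V_TN, so the device is in saturation.
KCL at the drain: ½ k_n (V_GS − V_TN)² = (V_DD − V_GS)/R.
Let x = V_GS − 0.652. Then 23.9 x² + x − 5.388 = 0, giving x = 0.455 V (positive root), so V_GS = 1.11 V.
I_D = (V_DD − V_GS)/R = (6.04 − 1.11) / 44.2 = 0.112 mA.

V_GS = 1.11 V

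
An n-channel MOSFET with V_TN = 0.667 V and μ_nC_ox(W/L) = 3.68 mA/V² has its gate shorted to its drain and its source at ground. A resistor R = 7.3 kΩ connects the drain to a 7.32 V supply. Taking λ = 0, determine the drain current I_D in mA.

I_D = 0.820 mA

With gate tied to drain, V_GS = V_DS ≥ V_GS − V_TN, so the device is in saturation.
KCL at the drain: ½ k_n (V_GS − V_TN)² = (V_DD − V_GS)/R.
Let x = V_GS − 0.667. Then 13.4 x² + x − 6.653 = 0, giving x = 0.668 V (positive root), so V_GS = 1.33 V.
I_D = (V_DD − V_GS)/R = (7.32 − 1.33) / 7.3 = 0.82 mA.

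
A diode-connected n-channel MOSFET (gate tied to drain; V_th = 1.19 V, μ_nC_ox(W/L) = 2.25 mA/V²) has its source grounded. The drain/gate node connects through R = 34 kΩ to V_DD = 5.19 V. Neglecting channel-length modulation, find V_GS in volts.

With gate tied to drain, V_GS = V_DS ≥ V_GS − V_th, so the device is in saturation.
KCL at the drain: ½ k_n (V_GS − V_th)² = (V_DD − V_GS)/R.
Let x = V_GS − 1.19. Then 38.2 x² + x − 4 = 0, giving x = 0.311 V (positive root), so V_GS = 1.5 V.
I_D = (V_DD − V_GS)/R = (5.19 − 1.5) / 34 = 0.109 mA.

V_GS = 1.50 V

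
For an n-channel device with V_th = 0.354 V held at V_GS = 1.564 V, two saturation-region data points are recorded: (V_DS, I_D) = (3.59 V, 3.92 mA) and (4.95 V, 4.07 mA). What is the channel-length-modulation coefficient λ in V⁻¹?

With V_GS fixed, I_D ∝ (1 + λ V_DS) in saturation, so I_D2/I_D1 = (1 + λ V_DS2)/(1 + λ V_DS1).
4.07/3.92 = 1.038 = (1 + 4.95 λ)/(1 + 3.59 λ).
Solving: λ (I_D1 V_DS2 − I_D2 V_DS1) = I_D2 − I_D1, so λ = (4.07 − 3.92) / (3.92 × 4.95 − 4.07 × 3.59) = 0.15 / 4.79 = 0.0313 V⁻¹.

λ = 0.0313 V⁻¹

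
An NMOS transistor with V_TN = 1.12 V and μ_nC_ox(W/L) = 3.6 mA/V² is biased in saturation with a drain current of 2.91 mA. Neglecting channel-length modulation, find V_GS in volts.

V_GS = 2.39 V

In saturation I_D = ½ k_n (V_GS − V_TN)², so V_GS − V_TN = √(2 I_D / k_n) = √(2 × 2.91 / 3.6) = 1.27 V.
V_GS = 1.12 + 1.27 = 2.39 V.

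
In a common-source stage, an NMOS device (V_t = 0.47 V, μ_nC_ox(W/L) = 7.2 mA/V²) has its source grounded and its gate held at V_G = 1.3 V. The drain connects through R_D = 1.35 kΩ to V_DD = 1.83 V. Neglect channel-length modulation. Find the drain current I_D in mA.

I_D = 1.19 mA

V_GS = V_G = 1.3 V, so V_ov = 1.3 − 0.47 = 0.83 V.
Assume saturation: I_D = ½ k_n V_ov² = 0.5 × 7.2 × 0.83² = 2.48 mA, giving V_DS = V_DD − I_D R_D = 1.83 − 2.48 × 1.35 = -1.52 V.
But -1.52 V < V_ov = 0.83 V, so the device is actually in triode.
In triode I_D = k_n[V_ov V_DS − ½ V_DS²] and I_D = (V_DD − V_DS)/R_D. Equating: 4.86 V_DS² − 9.068 V_DS + 1.83 = 0, giving V_DS = 0.23 V (the root below V_ov).
I_D = (1.83 − 0.23) / 1.35 = 1.19 mA.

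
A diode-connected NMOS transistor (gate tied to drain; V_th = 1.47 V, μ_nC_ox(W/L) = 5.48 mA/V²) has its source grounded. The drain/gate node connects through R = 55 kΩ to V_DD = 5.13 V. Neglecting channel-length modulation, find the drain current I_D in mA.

With gate tied to drain, V_GS = V_DS ≥ V_GS − V_th, so the device is in saturation.
KCL at the drain: ½ k_n (V_GS − V_th)² = (V_DD − V_GS)/R.
Let x = V_GS − 1.47. Then 151 x² + x − 3.66 = 0, giving x = 0.153 V (positive root), so V_GS = 1.62 V.
I_D = (V_DD − V_GS)/R = (5.13 − 1.62) / 55 = 0.0638 mA.

I_D = 0.0638 mA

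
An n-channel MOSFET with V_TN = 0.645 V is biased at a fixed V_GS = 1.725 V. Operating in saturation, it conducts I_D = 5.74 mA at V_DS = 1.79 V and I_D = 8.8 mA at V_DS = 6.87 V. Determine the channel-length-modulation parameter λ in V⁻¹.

λ = 0.129 V⁻¹

With V_GS fixed, I_D ∝ (1 + λ V_DS) in saturation, so I_D2/I_D1 = (1 + λ V_DS2)/(1 + λ V_DS1).
8.8/5.74 = 1.533 = (1 + 6.87 λ)/(1 + 1.79 λ).
Solving: λ (I_D1 V_DS2 − I_D2 V_DS1) = I_D2 − I_D1, so λ = (8.8 − 5.74) / (5.74 × 6.87 − 8.8 × 1.79) = 3.06 / 23.7 = 0.129 V⁻¹.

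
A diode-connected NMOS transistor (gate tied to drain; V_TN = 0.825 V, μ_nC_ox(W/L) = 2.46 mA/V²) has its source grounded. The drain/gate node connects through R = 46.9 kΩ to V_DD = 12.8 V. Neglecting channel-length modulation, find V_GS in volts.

V_GS = 1.27 V

With gate tied to drain, V_GS = V_DS ≥ V_GS − V_TN, so the device is in saturation.
KCL at the drain: ½ k_n (V_GS − V_TN)² = (V_DD − V_GS)/R.
Let x = V_GS − 0.825. Then 57.7 x² + x − 11.98 = 0, giving x = 0.447 V (positive root), so V_GS = 1.27 V.
I_D = (V_DD − V_GS)/R = (12.8 − 1.27) / 46.9 = 0.246 mA.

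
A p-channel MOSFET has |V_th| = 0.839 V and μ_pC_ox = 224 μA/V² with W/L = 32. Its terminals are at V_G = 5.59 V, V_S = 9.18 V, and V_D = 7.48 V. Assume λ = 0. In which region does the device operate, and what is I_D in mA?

V_SG = V_S − V_G = 9.18 − 5.59 = 3.59 V; V_SD = V_S − V_D = 9.18 − 7.48 = 1.7 V.
k_p = μ_pC_ox · (W/L) = 7.168 mA/V².
V_ov = V_SG − |V_th| = 3.59 − 0.839 = 2.75 V.
Since V_SD = 1.7 V < V_ov = 2.75 V, the device is in the triode region.
I_D = k_p [V_ov · V_SD − ½ V_SD²] = 7.168 × [2.75 × 1.7 − 0.5 × 1.7²] = 23.2 mA.

Triode; I_D = 23.2 mA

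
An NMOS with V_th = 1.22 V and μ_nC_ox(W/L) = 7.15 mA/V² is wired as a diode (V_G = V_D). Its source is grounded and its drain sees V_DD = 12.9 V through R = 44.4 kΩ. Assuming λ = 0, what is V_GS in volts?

With gate tied to drain, V_GS = V_DS ≥ V_GS − V_th, so the device is in saturation.
KCL at the drain: ½ k_n (V_GS − V_th)² = (V_DD − V_GS)/R.
Let x = V_GS − 1.22. Then 159 x² + x − 11.68 = 0, giving x = 0.268 V (positive root), so V_GS = 1.49 V.
I_D = (V_DD − V_GS)/R = (12.9 − 1.49) / 44.4 = 0.257 mA.

V_GS = 1.49 V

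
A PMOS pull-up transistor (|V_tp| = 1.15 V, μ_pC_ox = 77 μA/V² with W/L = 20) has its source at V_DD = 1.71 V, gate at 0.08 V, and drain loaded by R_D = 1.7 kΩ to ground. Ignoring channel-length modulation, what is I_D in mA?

V_SG = V_DD − V_G = 1.71 − 0.08 = 1.63 V, so V_ov = 1.63 − 1.15 = 0.48 V.
k_p = μ_pC_ox · (W/L) = 1.54 mA/V².
Assume saturation: I_D = ½ k_p V_ov² = 0.5 × 1.54 × 0.48² = 0.177 mA, giving V_SD = V_DD − I_D R_D = 1.71 − 0.177 × 1.7 = 1.41 V.
V_SD = 1.41 V ≥ V_ov = 0.48 V, confirming saturation.

I_D = 0.177 mA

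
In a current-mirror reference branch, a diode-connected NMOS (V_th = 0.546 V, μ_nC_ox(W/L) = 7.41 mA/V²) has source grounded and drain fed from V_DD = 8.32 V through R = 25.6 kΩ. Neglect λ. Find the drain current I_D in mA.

I_D = 0.293 mA

With gate tied to drain, V_GS = V_DS ≥ V_GS − V_th, so the device is in saturation.
KCL at the drain: ½ k_n (V_GS − V_th)² = (V_DD − V_GS)/R.
Let x = V_GS − 0.546. Then 94.8 x² + x − 7.774 = 0, giving x = 0.281 V (positive root), so V_GS = 0.827 V.
I_D = (V_DD − V_GS)/R = (8.32 − 0.827) / 25.6 = 0.293 mA.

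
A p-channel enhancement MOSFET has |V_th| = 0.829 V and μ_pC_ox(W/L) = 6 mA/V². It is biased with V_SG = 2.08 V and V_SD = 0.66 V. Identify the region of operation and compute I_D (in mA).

Triode; I_D = 3.65 mA

V_ov = V_SG − |V_th| = 2.08 − 0.829 = 1.25 V.
Since V_SD = 0.66 V < V_ov = 1.25 V, the device is in the triode region.
I_D = k_p [V_ov · V_SD − ½ V_SD²] = 6 × [1.25 × 0.66 − 0.5 × 0.66²] = 3.65 mA.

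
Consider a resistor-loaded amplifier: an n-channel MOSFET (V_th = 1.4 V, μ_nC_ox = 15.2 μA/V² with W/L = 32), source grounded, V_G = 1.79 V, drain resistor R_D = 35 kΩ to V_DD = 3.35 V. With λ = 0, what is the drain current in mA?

V_GS = V_G = 1.79 V, so V_ov = 1.79 − 1.4 = 0.39 V.
k_n = μ_nC_ox · (W/L) = 0.4864 mA/V².
Assume saturation: I_D = ½ k_n V_ov² = 0.5 × 0.4864 × 0.39² = 0.037 mA, giving V_DS = V_DD − I_D R_D = 3.35 − 0.037 × 35 = 2.06 V.
V_DS = 2.06 V ≥ V_ov = 0.39 V, confirming saturation.

I_D = 0.0370 mA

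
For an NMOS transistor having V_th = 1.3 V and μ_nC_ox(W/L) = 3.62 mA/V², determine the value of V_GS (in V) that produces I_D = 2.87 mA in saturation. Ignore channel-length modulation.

V_GS = 2.56 V

In saturation I_D = ½ k_n (V_GS − V_th)², so V_GS − V_th = √(2 I_D / k_n) = √(2 × 2.87 / 3.62) = 1.26 V.
V_GS = 1.3 + 1.26 = 2.56 V.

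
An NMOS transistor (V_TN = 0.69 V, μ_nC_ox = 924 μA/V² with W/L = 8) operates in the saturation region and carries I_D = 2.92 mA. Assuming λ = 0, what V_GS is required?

k_n = μ_nC_ox · (W/L) = 7.392 mA/V².
In saturation I_D = ½ k_n (V_GS − V_TN)², so V_GS − V_TN = √(2 I_D / k_n) = √(2 × 2.92 / 7.392) = 0.889 V.
V_GS = 0.69 + 0.889 = 1.58 V.

V_GS = 1.58 V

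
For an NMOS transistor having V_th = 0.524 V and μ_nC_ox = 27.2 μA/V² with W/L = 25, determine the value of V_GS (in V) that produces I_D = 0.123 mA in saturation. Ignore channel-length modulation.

V_GS = 1.13 V

k_n = μ_nC_ox · (W/L) = 0.68 mA/V².
In saturation I_D = ½ k_n (V_GS − V_th)², so V_GS − V_th = √(2 I_D / k_n) = √(2 × 0.123 / 0.68) = 0.601 V.
V_GS = 0.524 + 0.601 = 1.13 V.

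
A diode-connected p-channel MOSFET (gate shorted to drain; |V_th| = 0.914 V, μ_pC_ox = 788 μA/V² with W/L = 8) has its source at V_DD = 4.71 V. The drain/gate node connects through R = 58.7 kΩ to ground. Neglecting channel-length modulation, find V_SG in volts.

With gate tied to drain, V_SG = V_SD ≥ V_SG − |V_th|, so the device is in saturation.
k_p = μ_pC_ox · (W/L) = 6.304 mA/V².
KCL at the drain: ½ k_p (V_SG − |V_th|)² = (V_DD − V_SG)/R.
Let x = V_SG − 0.914. Then 185 x² + x − 3.796 = 0, giving x = 0.141 V (positive root), so V_SG = 1.05 V.
I_D = (V_DD − V_SG)/R = (4.71 − 1.05) / 58.7 = 0.0623 mA.

V_SG = 1.05 V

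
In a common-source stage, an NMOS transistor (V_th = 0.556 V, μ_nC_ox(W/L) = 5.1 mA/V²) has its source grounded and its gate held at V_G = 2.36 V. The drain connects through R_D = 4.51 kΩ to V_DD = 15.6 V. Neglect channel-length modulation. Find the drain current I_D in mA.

I_D = 3.37 mA

V_GS = V_G = 2.36 V, so V_ov = 2.36 − 0.556 = 1.8 V.
Assume saturation: I_D = ½ k_n V_ov² = 0.5 × 5.1 × 1.8² = 8.3 mA, giving V_DS = V_DD − I_D R_D = 15.6 − 8.3 × 4.51 = -21.8 V.
But -21.8 V < V_ov = 1.8 V, so the device is actually in triode.
In triode I_D = k_n[V_ov V_DS − ½ V_DS²] and I_D = (V_DD − V_DS)/R_D. Equating: 11.5 V_DS² − 42.49 V_DS + 15.6 = 0, giving V_DS = 0.413 V (the root below V_ov).
I_D = (15.6 − 0.413) / 4.51 = 3.37 mA.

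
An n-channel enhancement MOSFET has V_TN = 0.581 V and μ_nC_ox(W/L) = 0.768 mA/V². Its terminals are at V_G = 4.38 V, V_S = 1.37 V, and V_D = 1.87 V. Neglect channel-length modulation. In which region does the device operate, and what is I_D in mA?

Triode; I_D = 0.837 mA

V_GS = V_G − V_S = 4.38 − 1.37 = 3.01 V; V_DS = V_D − V_S = 1.87 − 1.37 = 0.5 V.
V_ov = V_GS − V_TN = 3.01 − 0.581 = 2.43 V.
Since V_DS = 0.5 V < V_ov = 2.43 V, the device is in the triode region.
I_D = k_n [V_ov · V_DS − ½ V_DS²] = 0.768 × [2.43 × 0.5 − 0.5 × 0.5²] = 0.837 mA.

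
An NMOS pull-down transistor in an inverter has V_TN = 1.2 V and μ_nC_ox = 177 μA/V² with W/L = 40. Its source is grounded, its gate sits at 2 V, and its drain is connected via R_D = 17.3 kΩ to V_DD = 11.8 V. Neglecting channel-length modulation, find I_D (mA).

V_GS = V_G = 2 V, so V_ov = 2 − 1.2 = 0.8 V.
k_n = μ_nC_ox · (W/L) = 7.08 mA/V².
Assume saturation: I_D = ½ k_n V_ov² = 0.5 × 7.08 × 0.8² = 2.27 mA, giving V_DS = V_DD − I_D R_D = 11.8 − 2.27 × 17.3 = -27.4 V.
But -27.4 V < V_ov = 0.8 V, so the device is actually in triode.
In triode I_D = k_n[V_ov V_DS − ½ V_DS²] and I_D = (V_DD − V_DS)/R_D. Equating: 61.2 V_DS² − 98.99 V_DS + 11.8 = 0, giving V_DS = 0.13 V (the root below V_ov).
I_D = (11.8 − 0.13) / 17.3 = 0.675 mA.

I_D = 0.675 mA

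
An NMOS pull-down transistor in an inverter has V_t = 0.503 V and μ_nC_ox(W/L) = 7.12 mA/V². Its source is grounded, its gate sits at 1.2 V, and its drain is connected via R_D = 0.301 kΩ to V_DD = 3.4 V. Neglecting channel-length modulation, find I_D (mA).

I_D = 1.73 mA

V_GS = V_G = 1.2 V, so V_ov = 1.2 − 0.503 = 0.697 V.
Assume saturation: I_D = ½ k_n V_ov² = 0.5 × 7.12 × 0.697² = 1.73 mA, giving V_DS = V_DD − I_D R_D = 3.4 − 1.73 × 0.301 = 2.88 V.
V_DS = 2.88 V ≥ V_ov = 0.697 V, confirming saturation.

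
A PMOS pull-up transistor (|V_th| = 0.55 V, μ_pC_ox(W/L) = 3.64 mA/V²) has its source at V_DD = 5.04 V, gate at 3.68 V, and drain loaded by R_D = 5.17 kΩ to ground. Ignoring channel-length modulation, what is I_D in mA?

I_D = 0.896 mA

V_SG = V_DD − V_G = 5.04 − 3.68 = 1.36 V, so V_ov = 1.36 − 0.55 = 0.81 V.
Assume saturation: I_D = ½ k_p V_ov² = 0.5 × 3.64 × 0.81² = 1.19 mA, giving V_SD = V_DD − I_D R_D = 5.04 − 1.19 × 5.17 = -1.13 V.
But -1.13 V < V_ov = 0.81 V, so the device is actually in triode.
In triode I_D = k_p[V_ov V_SD − ½ V_SD²] and I_D = (V_DD − V_SD)/R_D. Equating: 9.41 V_SD² − 16.24 V_SD + 5.04 = 0, giving V_SD = 0.406 V (the root below V_ov).
I_D = (5.04 − 0.406) / 5.17 = 0.896 mA.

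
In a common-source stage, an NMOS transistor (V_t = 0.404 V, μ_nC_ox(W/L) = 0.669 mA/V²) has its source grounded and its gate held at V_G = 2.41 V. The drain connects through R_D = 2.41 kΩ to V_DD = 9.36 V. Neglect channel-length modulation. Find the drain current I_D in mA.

I_D = 1.35 mA

V_GS = V_G = 2.41 V, so V_ov = 2.41 − 0.404 = 2.01 V.
Assume saturation: I_D = ½ k_n V_ov² = 0.5 × 0.669 × 2.01² = 1.35 mA, giving V_DS = V_DD − I_D R_D = 9.36 − 1.35 × 2.41 = 6.12 V.
V_DS = 6.12 V ≥ V_ov = 2.01 V, confirming saturation.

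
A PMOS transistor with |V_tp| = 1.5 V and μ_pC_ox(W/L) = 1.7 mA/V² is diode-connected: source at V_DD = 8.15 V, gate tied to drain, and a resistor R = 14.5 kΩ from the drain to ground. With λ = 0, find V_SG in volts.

V_SG = 2.20 V

With gate tied to drain, V_SG = V_SD ≥ V_SG − |V_tp|, so the device is in saturation.
KCL at the drain: ½ k_p (V_SG − |V_tp|)² = (V_DD − V_SG)/R.
Let x = V_SG − 1.5. Then 12.3 x² + x − 6.65 = 0, giving x = 0.695 V (positive root), so V_SG = 2.2 V.
I_D = (V_DD − V_SG)/R = (8.15 − 2.2) / 14.5 = 0.411 mA.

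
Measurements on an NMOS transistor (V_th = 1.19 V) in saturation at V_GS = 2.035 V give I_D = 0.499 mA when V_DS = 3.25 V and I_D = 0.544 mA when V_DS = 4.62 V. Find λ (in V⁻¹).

With V_GS fixed, I_D ∝ (1 + λ V_DS) in saturation, so I_D2/I_D1 = (1 + λ V_DS2)/(1 + λ V_DS1).
0.544/0.499 = 1.09 = (1 + 4.62 λ)/(1 + 3.25 λ).
Solving: λ (I_D1 V_DS2 − I_D2 V_DS1) = I_D2 − I_D1, so λ = (0.544 − 0.499) / (0.499 × 4.62 − 0.544 × 3.25) = 0.045 / 0.537 = 0.0837 V⁻¹.

λ = 0.0837 V⁻¹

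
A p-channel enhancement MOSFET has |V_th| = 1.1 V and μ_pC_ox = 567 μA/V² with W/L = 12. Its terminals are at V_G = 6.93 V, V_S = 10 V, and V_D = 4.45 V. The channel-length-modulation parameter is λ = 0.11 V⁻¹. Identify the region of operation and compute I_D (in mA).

V_SG = V_S − V_G = 10 − 6.93 = 3.07 V; V_SD = V_S − V_D = 10 − 4.45 = 5.55 V.
k_p = μ_pC_ox · (W/L) = 6.804 mA/V².
V_ov = V_SG − |V_th| = 3.07 − 1.1 = 1.97 V.
Since V_SD = 5.55 V ≥ V_ov = 1.97 V, the device is in saturation.
I_D = ½ k_p V_ov² (1 + λ V_SD) = 0.5 × 6.804 × 1.97² × (1 + 0.11 × 5.55) = 21.3 mA.

Saturation; I_D = 21.3 mA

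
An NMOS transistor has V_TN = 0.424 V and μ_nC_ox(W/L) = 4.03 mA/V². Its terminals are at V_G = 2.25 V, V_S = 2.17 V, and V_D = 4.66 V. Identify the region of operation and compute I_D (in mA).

V_GS = V_G − V_S = 2.25 − 2.17 = 0.08 V; V_DS = V_D − V_S = 4.66 − 2.17 = 2.49 V.
V_GS = 0.08 V < V_TN = 0.424 V, so the transistor is in cutoff.

Cutoff; I_D = 0 mA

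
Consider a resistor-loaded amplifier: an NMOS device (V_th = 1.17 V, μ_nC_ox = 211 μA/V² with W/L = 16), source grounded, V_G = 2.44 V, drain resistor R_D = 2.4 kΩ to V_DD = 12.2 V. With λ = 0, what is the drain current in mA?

V_GS = V_G = 2.44 V, so V_ov = 2.44 − 1.17 = 1.27 V.
k_n = μ_nC_ox · (W/L) = 3.376 mA/V².
Assume saturation: I_D = ½ k_n V_ov² = 0.5 × 3.376 × 1.27² = 2.72 mA, giving V_DS = V_DD − I_D R_D = 12.2 − 2.72 × 2.4 = 5.67 V.
V_DS = 5.67 V ≥ V_ov = 1.27 V, confirming saturation.

I_D = 2.72 mA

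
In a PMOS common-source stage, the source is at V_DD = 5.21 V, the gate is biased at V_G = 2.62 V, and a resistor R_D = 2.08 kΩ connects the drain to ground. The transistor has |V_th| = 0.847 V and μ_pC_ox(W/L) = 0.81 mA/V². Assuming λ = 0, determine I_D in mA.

V_SG = V_DD − V_G = 5.21 − 2.62 = 2.59 V, so V_ov = 2.59 − 0.847 = 1.74 V.
Assume saturation: I_D = ½ k_p V_ov² = 0.5 × 0.81 × 1.74² = 1.23 mA, giving V_SD = V_DD − I_D R_D = 5.21 − 1.23 × 2.08 = 2.65 V.
V_SD = 2.65 V ≥ V_ov = 1.74 V, confirming saturation.

I_D = 1.23 mA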